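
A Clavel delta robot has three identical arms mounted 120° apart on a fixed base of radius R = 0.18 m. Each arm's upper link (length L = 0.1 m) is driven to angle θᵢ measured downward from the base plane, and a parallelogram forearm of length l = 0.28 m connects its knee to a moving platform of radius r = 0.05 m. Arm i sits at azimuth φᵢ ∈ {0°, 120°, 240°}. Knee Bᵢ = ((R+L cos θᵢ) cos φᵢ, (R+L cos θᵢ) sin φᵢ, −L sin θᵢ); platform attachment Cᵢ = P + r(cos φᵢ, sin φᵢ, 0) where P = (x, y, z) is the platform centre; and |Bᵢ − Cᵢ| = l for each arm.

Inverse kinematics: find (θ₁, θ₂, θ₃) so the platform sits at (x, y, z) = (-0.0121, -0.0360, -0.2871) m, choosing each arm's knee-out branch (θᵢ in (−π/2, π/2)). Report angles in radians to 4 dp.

arm 1 (φ=0.0°): x'=-0.0121, y'=-0.0360
  e−x'=0.1421;  (l²−L²−(e−x')²−y'²−z²)/2L = -0.1776
  θ1 = atan2(B,A) + arccos(C/0.3203) = 1.0472
rotate P by −φ2: (-0.0251, 0.0285, -0.2871)
  A cos θ + B sin θ = C:  0.1551·cos θ + -0.2871·sin θ = -0.1945
  √(A²+B²)=0.3263;  θ2 = -1.0754+2.2094 ≈ 1.1340
arm 3 (φ=240.0°): x'=0.0372, y'=0.0075
  e−x'=0.0928;  (l²−L²−(e−x')²−y'²−z²)/2L = -0.1134
  θ3 = atan2(B,A) + arccos(C/0.3017) = 0.6980

θ₁ = 1.0472, θ₂ = 1.1340, θ₃ = 0.6980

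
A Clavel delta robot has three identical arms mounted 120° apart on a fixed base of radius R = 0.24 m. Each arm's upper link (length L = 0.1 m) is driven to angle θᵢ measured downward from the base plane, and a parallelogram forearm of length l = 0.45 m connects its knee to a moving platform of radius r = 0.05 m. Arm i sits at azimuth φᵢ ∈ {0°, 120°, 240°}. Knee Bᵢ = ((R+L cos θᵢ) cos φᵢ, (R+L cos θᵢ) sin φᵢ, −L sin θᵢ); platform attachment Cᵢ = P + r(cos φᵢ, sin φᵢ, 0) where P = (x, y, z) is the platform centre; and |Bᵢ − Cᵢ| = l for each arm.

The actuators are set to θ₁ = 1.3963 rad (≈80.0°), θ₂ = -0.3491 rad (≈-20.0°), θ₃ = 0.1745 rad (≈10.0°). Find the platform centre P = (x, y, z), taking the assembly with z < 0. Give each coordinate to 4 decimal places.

arm 1 at φ=0.0°: (R−r)+L cos θ1 = 0.2074;  O1 = (0.2074, 0.0000, -0.0985)
φ2=120.0°: virtual centre (-0.1420, 0.2459, 0.0342), radius l
φ3=240.0°: virtual centre (-0.1442, -0.2498, -0.0174), radius l
|O₂|²−|O₁|² = 0.0291;  |O₃|²−|O₁|² = 0.0308
[-0.6987 0.4918 0.2654]·P = 0.0291;  [-0.7032 -0.4997 0.1622]·P = 0.0308
Cramer: x(z) = -0.0427+0.3056z;  y(z) = -0.0015-0.1054z
into |P−O₁|² = l²: 1.1045z² + 0.0444z + -0.1302 = 0;  Δ = 0.5774;  z = -0.3641 or 0.3239 → z<0 root = -0.3641
x = -0.1540, y = 0.0368

(-0.1540, 0.0368, -0.3641)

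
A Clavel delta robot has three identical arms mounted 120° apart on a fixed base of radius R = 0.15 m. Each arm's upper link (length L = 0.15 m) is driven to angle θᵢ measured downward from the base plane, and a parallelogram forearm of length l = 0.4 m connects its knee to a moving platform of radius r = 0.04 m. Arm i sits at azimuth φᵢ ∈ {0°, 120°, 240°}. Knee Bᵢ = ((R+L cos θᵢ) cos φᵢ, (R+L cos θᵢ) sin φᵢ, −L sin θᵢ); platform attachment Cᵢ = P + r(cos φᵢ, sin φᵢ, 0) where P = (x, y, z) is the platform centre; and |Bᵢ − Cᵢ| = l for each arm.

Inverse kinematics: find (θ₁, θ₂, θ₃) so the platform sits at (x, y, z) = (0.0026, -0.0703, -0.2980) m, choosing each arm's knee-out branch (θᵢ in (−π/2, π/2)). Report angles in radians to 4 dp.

rotate P by −φ1: (0.0026, -0.0703, -0.2980)
  A cos θ + B sin θ = C:  0.1074·cos θ + -0.2980·sin θ = 0.1074
  θ1 = atan2(B,A) + arccos(C/0.3168) = 0.0000
arm 2 (φ=120.0°): x'=-0.0622, y'=0.0329
  e−x'=0.1722;  (l²−L²−(e−x')²−y'²−z²)/2L = 0.0599
  √(A²+B²)=0.3442;  θ2 = -1.0469+1.3959 ≈ 0.3490
φ3=240.0° → target in arm frame (0.0596, 0.0374)
  e−x'=0.0504;  (l²−L²−(e−x')²−y'²−z²)/2L = 0.1492
  √(A²+B²)=0.3022;  θ3 = -1.4032+1.0546 ≈ -0.3486

θ₁ = 0.0000, θ₂ = 0.3490, θ₃ = -0.3486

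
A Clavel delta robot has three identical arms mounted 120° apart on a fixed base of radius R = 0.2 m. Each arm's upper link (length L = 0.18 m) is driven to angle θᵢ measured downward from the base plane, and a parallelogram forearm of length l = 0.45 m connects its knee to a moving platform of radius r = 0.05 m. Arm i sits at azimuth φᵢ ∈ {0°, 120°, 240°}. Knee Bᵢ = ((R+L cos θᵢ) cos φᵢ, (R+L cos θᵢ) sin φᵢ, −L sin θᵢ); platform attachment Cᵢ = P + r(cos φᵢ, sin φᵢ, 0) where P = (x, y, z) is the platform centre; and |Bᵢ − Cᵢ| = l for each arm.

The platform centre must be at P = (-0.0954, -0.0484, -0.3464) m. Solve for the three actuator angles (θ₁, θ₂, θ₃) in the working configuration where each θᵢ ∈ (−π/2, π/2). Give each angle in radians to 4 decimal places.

arm 1 (φ=0.0°): x'=-0.0954, y'=-0.0484
  A=0.2454, B=-0.3464, C=(l²−L²−A²−y'²−z²)/(2L)=-0.0346
  √(A²+B²)=0.4245;  θ1 = -0.9544+1.6524 ≈ 0.6980
arm 2 (φ=120.0°): x'=0.0058, y'=0.1068
  A=0.1442, B=-0.3464, C=(l²−L²−A²−y'²−z²)/(2L)=0.0497
  γ=atan2(-0.3464,0.1442)=-1.1763;  ψ=arccos(0.1325)=1.4379;  θ2=γ+ψ≈0.2616
rotate P by −φ3: (0.0896, -0.0584, -0.3464)
  A cos θ + B sin θ = C:  0.0604·cos θ + -0.3464·sin θ = 0.1196
  γ=atan2(-0.3464,0.0604)=-1.3982;  ψ=arccos(0.3401)=1.2238;  θ3=γ+ψ≈-0.1744

θ₁ = 0.6980, θ₂ = 0.2616, θ₃ = -0.1744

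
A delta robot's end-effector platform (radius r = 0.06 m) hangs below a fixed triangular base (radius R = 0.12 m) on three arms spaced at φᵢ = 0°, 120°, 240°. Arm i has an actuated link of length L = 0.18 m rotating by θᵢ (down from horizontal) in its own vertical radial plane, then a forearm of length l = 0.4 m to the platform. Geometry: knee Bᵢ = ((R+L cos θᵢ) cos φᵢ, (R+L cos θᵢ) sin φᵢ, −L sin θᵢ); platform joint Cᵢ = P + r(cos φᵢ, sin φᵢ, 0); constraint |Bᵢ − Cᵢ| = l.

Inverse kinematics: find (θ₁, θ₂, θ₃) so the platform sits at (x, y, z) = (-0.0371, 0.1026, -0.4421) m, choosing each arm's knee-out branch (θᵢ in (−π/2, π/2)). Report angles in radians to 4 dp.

θ₁ = 0.7853, θ₂ = 0.3490, θ₃ = 0.8728

rotate P by −φ1: (-0.0371, 0.1026, -0.4421)
  A cos θ + B sin θ = C:  0.0971·cos θ + -0.4421·sin θ = -0.2439
  θ1 = atan2(B,A) + arccos(C/0.4526) = 0.7853
φ2=120.0° → target in arm frame (0.1074, -0.0192)
  A=-0.0474, B=-0.4421, C=(l²−L²−A²−y'²−z²)/(2L)=-0.1957
  √(A²+B²)=0.4446;  θ2 = -1.6776+2.0267 ≈ 0.3490
arm 3 (φ=240.0°): x'=-0.0703, y'=-0.0834
  A cos θ + B sin θ = C:  0.1303·cos θ + -0.4421·sin θ = -0.2550
  θ3 = atan2(B,A) + arccos(C/0.4609) = 0.8728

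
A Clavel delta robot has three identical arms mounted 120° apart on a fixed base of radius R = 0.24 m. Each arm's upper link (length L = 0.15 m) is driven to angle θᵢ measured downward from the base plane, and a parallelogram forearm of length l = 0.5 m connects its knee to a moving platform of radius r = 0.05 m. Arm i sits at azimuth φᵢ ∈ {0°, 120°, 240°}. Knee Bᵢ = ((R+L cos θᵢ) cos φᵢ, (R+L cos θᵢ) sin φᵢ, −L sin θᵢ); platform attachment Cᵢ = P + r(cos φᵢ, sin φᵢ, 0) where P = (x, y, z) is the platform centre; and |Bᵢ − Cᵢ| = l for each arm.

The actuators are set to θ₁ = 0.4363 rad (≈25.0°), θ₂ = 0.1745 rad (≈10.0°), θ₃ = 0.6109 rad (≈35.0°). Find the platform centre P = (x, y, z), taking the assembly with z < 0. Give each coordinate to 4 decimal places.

(-0.0051, 0.0545, -0.4341)

centre 1 = (0.3259·cos0.0°, 0.3259·sin0.0°, -0.0634) = (0.3259, 0.0000, -0.0634)
arm 2 at φ=120.0°: ρ2 = 0.3377;  centre 2 = (-0.1689, 0.2925, -0.0260)
centre 3 = (0.3129·cos240.0°, 0.3129·sin240.0°, -0.0860) = (-0.1564, -0.2710, -0.0860)
|centre ₂|²−|centre ₁|² = 0.0045;  |centre ₃|²−|centre ₁|² = -0.0050
[-0.9896 0.5850 0.0747]·P = 0.0045;  [-0.9648 -0.5419 -0.0453]·P = -0.0050
Cramer: x(z) = 0.0004+0.0127z;  y(z) = 0.0084-0.1062z
into |P−centre ₁|² = l²: 1.0114z² + 0.1167z + -0.1400 = 0;  Δ = 0.5799;  z = -0.4341 or 0.3187 → z<0 root = -0.4341
x = -0.0051, y = 0.0545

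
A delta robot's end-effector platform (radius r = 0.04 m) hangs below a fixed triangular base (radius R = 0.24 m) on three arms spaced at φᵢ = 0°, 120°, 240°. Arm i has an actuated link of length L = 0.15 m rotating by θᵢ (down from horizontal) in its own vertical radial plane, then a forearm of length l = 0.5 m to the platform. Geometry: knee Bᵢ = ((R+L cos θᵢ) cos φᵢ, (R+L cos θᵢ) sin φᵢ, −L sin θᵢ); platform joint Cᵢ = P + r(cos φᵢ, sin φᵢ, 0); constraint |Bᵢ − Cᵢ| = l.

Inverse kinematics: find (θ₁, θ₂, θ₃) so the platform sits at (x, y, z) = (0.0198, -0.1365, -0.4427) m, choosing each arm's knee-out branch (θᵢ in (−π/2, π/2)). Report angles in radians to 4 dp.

arm 1 (φ=0.0°): x'=0.0198, y'=-0.1365
  A=0.1802, B=-0.4427, C=(l²−L²−A²−y'²−z²)/(2L)=-0.0653
  θ1 = atan2(B,A) + arccos(C/0.4780) = 0.5236
rotate P by −φ2: (-0.1281, 0.0511, -0.4427)
  A=0.3281, B=-0.4427, C=(l²−L²−A²−y'²−z²)/(2L)=-0.2625
  γ=atan2(-0.4427,0.3281)=-0.9330;  ψ=arccos(-0.4764)=2.0673;  θ2=γ+ψ≈1.1344
φ3=240.0° → target in arm frame (0.1083, 0.0854)
  A cos θ + B sin θ = C:  0.0917·cos θ + -0.4427·sin θ = 0.0527
  √(A²+B²)=0.4521;  θ3 = -1.3666+1.4539 ≈ 0.0873

θ₁ = 0.5236, θ₂ = 1.1344, θ₃ = 0.0873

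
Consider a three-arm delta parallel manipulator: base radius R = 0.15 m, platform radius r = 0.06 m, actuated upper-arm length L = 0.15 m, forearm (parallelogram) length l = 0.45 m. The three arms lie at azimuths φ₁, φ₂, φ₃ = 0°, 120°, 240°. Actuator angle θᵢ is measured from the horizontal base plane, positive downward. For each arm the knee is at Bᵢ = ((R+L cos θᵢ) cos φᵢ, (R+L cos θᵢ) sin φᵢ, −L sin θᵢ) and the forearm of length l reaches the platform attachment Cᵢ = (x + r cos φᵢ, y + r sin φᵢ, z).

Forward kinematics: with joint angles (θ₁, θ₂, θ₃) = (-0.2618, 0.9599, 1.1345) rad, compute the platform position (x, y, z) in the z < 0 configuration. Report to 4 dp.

arm 1 at φ=0.0°: ρ1 = 0.2349;  O1 = (0.2349, 0.0000, 0.0388)
φ2=120.0°: virtual centre (-0.0880, 0.1525, -0.1229), radius l
O3 = (0.1534·cos240.0°, 0.1534·sin240.0°, -0.1359) = (-0.0767, -0.1328, -0.1359)
eliminate P² terms by subtracting sphere 1 from 2 and 3
linear system: -0.6458x+0.3049y = -0.0106−-0.3234z; -0.6232x+-0.2657y = -0.0147−-0.3495z
det = 0.3616;  x = 0.0202+-0.5324z,  y = 0.0079+-0.0670z
into |P−O₁|² = l²: 1.2879z² + 0.1499z + -0.1548 = 0;  Δ = 0.8200;  z = -0.4098 or 0.2934 → z<0 root = -0.4098
x = 0.2383, y = 0.0354

(0.2383, 0.0354, -0.4098)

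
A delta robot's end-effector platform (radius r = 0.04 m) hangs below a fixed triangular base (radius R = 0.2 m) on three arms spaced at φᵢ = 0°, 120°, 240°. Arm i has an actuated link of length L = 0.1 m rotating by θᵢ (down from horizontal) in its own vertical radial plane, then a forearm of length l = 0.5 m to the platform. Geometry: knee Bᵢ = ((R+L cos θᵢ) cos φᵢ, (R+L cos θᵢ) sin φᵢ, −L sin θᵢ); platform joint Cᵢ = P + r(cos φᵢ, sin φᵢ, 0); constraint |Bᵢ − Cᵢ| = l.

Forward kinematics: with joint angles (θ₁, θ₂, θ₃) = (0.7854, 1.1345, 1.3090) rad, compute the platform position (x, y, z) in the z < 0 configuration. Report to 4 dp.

(0.0559, 0.0187, -0.5388)

φ1=0.0°: virtual centre (0.2307, 0.0000, -0.0707), radius l
φ2=120.0°: virtual centre (-0.1011, 0.1752, -0.0906), radius l
O3 = (0.1859·cos240.0°, 0.1859·sin240.0°, -0.0966) = (-0.0929, -0.1610, -0.0966)
subtract pairs → two planes through P
linear system: -0.6637x+0.3503y = -0.0091−-0.0398z; -0.6473x+-0.3220y = -0.0143−-0.0518z
det = 0.4404;  x = 0.0181+-0.0703z,  y = 0.0082+-0.0194z
into |P−O₁|² = l²: 1.0053z² + 0.1710z + -0.1997 = 0;  Δ = 0.8323;  z = -0.5388 or 0.3687 → z<0 root = -0.5388
x = 0.0559, y = 0.0187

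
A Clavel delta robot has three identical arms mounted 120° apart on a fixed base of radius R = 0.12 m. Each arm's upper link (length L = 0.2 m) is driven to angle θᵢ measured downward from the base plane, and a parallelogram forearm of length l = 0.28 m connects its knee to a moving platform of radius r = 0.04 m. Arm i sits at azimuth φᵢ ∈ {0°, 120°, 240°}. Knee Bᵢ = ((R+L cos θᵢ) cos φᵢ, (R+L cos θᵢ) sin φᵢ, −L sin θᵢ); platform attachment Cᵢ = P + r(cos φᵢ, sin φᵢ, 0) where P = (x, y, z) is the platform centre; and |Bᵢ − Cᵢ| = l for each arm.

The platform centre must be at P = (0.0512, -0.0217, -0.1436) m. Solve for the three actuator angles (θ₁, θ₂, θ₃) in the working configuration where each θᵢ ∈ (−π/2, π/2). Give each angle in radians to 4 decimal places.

θ₁ = -0.0872, θ₂ = 0.6983, θ₃ = 0.4363

rotate P by −φ1: (0.0512, -0.0217, -0.1436)
  A cos θ + B sin θ = C:  0.0288·cos θ + -0.1436·sin θ = 0.0412
  √(A²+B²)=0.1465;  θ1 = -1.3729+1.2857 ≈ -0.0872
rotate P by −φ2: (-0.0444, -0.0335, -0.1436)
  A=0.1244, B=-0.1436, C=(l²−L²−A²−y'²−z²)/(2L)=0.0030
  θ2 = atan2(B,A) + arccos(C/0.1900) = 0.6983
rotate P by −φ3: (-0.0068, 0.0552, -0.1436)
  e−x'=0.0868;  (l²−L²−(e−x')²−y'²−z²)/2L = 0.0180
  θ3 = atan2(B,A) + arccos(C/0.1678) = 0.4363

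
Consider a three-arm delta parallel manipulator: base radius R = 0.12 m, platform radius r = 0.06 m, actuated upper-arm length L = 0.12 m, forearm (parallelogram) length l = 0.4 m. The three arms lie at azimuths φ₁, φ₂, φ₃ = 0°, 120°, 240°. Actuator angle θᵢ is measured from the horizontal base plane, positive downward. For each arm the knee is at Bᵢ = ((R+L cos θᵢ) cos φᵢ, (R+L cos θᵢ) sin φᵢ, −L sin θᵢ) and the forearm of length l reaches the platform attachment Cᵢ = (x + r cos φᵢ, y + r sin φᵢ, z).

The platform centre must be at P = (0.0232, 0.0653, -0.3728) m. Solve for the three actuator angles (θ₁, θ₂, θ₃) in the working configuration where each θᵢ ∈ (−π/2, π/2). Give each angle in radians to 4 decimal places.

arm 1 (φ=0.0°): x'=0.0232, y'=0.0653
  A cos θ + B sin θ = C:  0.0368·cos θ + -0.3728·sin θ = 0.0042
  γ=atan2(-0.3728,0.0368)=-1.4724;  ψ=arccos(0.0111)=1.5597;  θ1=γ+ψ≈0.0873
rotate P by −φ2: (0.0450, -0.0527, -0.3728)
  A=0.0150, B=-0.3728, C=(l²−L²−A²−y'²−z²)/(2L)=0.0151
  √(A²+B²)=0.3731;  θ2 = -1.5305+1.5304 ≈ 0.0000
arm 3 (φ=240.0°): x'=-0.0682, y'=-0.0126
  A cos θ + B sin θ = C:  0.1282·cos θ + -0.3728·sin θ = -0.0415
  γ=atan2(-0.3728,0.1282)=-1.2397;  ψ=arccos(-0.1053)=1.6763;  θ3=γ+ψ≈0.4366

θ₁ = 0.0873, θ₂ = 0.0000, θ₃ = 0.4366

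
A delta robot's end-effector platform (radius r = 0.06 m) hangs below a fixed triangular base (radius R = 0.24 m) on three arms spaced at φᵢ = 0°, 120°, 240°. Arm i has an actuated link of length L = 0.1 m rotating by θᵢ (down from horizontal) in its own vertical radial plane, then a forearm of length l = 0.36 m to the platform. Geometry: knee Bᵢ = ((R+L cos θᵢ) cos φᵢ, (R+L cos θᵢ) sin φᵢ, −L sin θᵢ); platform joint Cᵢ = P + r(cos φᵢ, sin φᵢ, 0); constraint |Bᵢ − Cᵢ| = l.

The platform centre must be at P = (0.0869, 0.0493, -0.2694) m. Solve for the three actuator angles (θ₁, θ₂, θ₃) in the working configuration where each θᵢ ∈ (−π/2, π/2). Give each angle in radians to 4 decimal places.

θ₁ = -0.3491, θ₂ = 0.5236, θ₃ = 1.1349

arm 1 (φ=0.0°): x'=0.0869, y'=0.0493
  A cos θ + B sin θ = C:  0.0931·cos θ + -0.2694·sin θ = 0.1796
  θ1 = atan2(B,A) + arccos(C/0.2850) = -0.3491
arm 2 (φ=120.0°): x'=-0.0008, y'=-0.0999
  A=0.1808, B=-0.2694, C=(l²−L²−A²−y'²−z²)/(2L)=0.0218
  θ2 = atan2(B,A) + arccos(C/0.3244) = 0.5236
arm 3 (φ=240.0°): x'=-0.0861, y'=0.0506
  A=0.2661, B=-0.2694, C=(l²−L²−A²−y'²−z²)/(2L)=-0.1319
  √(A²+B²)=0.3787;  θ3 = -0.7915+1.9264 ≈ 1.1349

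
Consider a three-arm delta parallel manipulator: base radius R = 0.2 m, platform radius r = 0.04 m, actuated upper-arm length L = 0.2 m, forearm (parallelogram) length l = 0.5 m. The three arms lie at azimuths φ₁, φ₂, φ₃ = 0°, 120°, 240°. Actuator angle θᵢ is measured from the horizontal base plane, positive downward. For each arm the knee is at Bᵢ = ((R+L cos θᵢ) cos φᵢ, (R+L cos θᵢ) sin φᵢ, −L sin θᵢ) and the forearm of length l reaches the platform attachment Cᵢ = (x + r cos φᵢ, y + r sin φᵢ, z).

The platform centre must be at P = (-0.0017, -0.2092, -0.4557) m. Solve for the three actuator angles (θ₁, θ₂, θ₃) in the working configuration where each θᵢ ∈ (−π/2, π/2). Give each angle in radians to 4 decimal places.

θ₁ = 0.6979, θ₂ = 1.2218, θ₃ = -0.0001

φ1=0.0° → target in arm frame (-0.0017, -0.2092)
  e−x'=0.1617;  (l²−L²−(e−x')²−y'²−z²)/2L = -0.1689
  √(A²+B²)=0.4835;  θ1 = -1.2298+1.9277 ≈ 0.6979
arm 2 (φ=120.0°): x'=-0.1803, y'=0.1061
  A=0.3403, B=-0.4557, C=(l²−L²−A²−y'²−z²)/(2L)=-0.3118
  γ=atan2(-0.4557,0.3403)=-0.9293;  ψ=arccos(-0.5483)=2.1511;  θ2=γ+ψ≈1.2218
φ3=240.0° → target in arm frame (0.1820, 0.1031)
  A cos θ + B sin θ = C:  -0.0220·cos θ + -0.4557·sin θ = -0.0220
  θ3 = atan2(B,A) + arccos(C/0.4562) = -0.0001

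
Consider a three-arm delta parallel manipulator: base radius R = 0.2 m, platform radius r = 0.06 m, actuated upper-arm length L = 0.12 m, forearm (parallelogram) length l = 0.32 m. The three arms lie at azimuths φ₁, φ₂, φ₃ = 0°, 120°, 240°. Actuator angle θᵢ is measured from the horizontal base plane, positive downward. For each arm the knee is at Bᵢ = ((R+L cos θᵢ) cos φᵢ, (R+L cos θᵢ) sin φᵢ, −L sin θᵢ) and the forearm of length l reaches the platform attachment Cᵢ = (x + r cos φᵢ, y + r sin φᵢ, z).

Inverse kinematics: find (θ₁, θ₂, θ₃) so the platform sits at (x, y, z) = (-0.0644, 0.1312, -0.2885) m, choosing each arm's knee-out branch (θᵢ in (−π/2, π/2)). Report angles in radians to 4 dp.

θ₁ = 1.3096, θ₂ = -0.0872, θ₃ = 1.3967

φ1=0.0° → target in arm frame (-0.0644, 0.1312)
  A=0.2044, B=-0.2885, C=(l²−L²−A²−y'²−z²)/(2L)=-0.2259
  θ1 = atan2(B,A) + arccos(C/0.3536) = 1.3096
rotate P by −φ2: (0.1458, -0.0098, -0.2885)
  A=-0.0058, B=-0.2885, C=(l²−L²−A²−y'²−z²)/(2L)=0.0193
  θ2 = atan2(B,A) + arccos(C/0.2886) = -0.0872
rotate P by −φ3: (-0.0814, -0.1214, -0.2885)
  A cos θ + B sin θ = C:  0.2214·cos θ + -0.2885·sin θ = -0.2458
  √(A²+B²)=0.3637;  θ3 = -0.9162+2.3129 ≈ 1.3967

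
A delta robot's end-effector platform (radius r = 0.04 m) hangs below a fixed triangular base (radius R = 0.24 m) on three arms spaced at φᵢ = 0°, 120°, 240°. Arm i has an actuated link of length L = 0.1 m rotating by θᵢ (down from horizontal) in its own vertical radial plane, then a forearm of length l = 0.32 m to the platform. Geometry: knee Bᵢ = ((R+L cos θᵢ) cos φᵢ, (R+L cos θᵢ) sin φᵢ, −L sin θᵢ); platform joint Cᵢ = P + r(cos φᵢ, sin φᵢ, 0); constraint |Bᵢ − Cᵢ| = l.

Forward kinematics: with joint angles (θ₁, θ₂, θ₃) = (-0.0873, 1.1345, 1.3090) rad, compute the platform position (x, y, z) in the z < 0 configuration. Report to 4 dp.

(0.0885, 0.0133, -0.2314)

centre 1 = (0.2996·cos0.0°, 0.2996·sin0.0°, 0.0087) = (0.2996, 0.0000, 0.0087)
φ2=120.0°: virtual centre (-0.1211, 0.2098, -0.0906), radius l
φ3=240.0°: virtual centre (-0.1129, -0.1956, -0.0966), radius l
|centre ₂|²−|centre ₁|² = -0.0229;  |centre ₃|²−|centre ₁|² = -0.0295
[-0.8415 0.4196 -0.1987]·P = -0.0229;  [-0.8251 -0.3912 -0.2106]·P = -0.0295
det = 0.6754;  x = 0.0316+-0.2459z,  y = 0.0087+-0.0197z
quadratic in z: (1.0609)z²+(0.1140)z+(-0.0304)=0, √Δ=0.3770 → z ∈ {-0.2314, 0.1239}; z = -0.2314 (taking z<0)
x = 0.0885, y = 0.0133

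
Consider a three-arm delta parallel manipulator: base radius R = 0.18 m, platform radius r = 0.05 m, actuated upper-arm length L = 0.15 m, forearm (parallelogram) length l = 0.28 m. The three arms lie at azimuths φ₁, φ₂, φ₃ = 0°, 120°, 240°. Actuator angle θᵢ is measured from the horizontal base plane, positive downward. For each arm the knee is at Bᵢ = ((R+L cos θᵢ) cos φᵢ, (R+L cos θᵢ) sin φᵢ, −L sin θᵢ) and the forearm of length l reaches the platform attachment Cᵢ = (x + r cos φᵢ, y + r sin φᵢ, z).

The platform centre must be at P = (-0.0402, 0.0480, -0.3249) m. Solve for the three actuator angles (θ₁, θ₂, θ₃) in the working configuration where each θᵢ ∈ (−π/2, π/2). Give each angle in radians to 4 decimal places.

arm 1 (φ=0.0°): x'=-0.0402, y'=0.0480
  A=0.1702, B=-0.3249, C=(l²−L²−A²−y'²−z²)/(2L)=-0.2698
  γ=atan2(-0.3249,0.1702)=-1.0882;  ψ=arccos(-0.7355)=2.3972;  θ1=γ+ψ≈1.3090
rotate P by −φ2: (0.0617, 0.0108, -0.3249)
  e−x'=0.0683;  (l²−L²−(e−x')²−y'²−z²)/2L = -0.1815
  γ=atan2(-0.3249,0.0683)=-1.3635;  ψ=arccos(-0.5466)=2.1491;  θ2=γ+ψ≈0.7856
φ3=240.0° → target in arm frame (-0.0215, -0.0588)
  e−x'=0.1515;  (l²−L²−(e−x')²−y'²−z²)/2L = -0.2535
  θ3 = atan2(B,A) + arccos(C/0.3585) = 1.2219

θ₁ = 1.3090, θ₂ = 0.7856, θ₃ = 1.2219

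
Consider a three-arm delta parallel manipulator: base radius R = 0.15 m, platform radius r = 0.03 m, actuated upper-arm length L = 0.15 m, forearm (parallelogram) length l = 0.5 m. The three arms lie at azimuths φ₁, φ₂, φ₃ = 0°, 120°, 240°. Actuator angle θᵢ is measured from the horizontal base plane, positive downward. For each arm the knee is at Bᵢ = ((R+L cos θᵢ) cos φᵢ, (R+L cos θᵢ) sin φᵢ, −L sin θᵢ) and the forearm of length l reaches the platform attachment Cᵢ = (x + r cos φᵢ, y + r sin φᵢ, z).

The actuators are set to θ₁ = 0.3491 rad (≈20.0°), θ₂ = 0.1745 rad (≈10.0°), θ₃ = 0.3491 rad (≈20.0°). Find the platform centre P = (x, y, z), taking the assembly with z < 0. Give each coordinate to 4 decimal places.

φ1=0.0°: virtual centre (0.2610, 0.0000, -0.0513), radius l
φ2=120.0°: virtual centre (-0.1339, 0.2319, -0.0260), radius l
arm 3 at φ=240.0°: ρ3 = 0.2610;  S3 = (-0.1305, -0.2260, -0.0513)
|S₂|²−|S₁|² = 0.0016;  |S₃|²−|S₁|² = 0.0000
plane₁₂: -0.7896x+0.4637y+0.0505z = 0.0016
det = 0.7199;  x = -0.0010+0.0317z,  y = 0.0018+-0.0549z
sphere 1 gives Az²+Bz+C=0 with A=1.0040, B=0.0858, C=-0.1787;  B²−4AC=0.7252;  roots -0.4668, 0.3814;  negative root z = -0.4668
x = -0.0158, y = 0.0274

(-0.0158, 0.0274, -0.4668)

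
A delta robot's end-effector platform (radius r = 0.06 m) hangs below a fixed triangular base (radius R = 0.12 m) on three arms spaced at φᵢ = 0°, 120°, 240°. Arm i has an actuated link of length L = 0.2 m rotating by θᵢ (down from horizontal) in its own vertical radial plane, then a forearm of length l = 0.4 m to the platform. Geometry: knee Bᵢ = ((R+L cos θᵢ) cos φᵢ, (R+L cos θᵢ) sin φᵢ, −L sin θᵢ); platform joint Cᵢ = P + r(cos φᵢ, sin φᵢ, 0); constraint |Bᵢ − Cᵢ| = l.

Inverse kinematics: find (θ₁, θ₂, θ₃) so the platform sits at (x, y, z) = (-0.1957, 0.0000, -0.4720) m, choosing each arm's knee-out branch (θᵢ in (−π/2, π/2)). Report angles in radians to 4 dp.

arm 1 (φ=0.0°): x'=-0.1957, y'=0.0000
  e−x'=0.2557;  (l²−L²−(e−x')²−y'²−z²)/2L = -0.4204
  √(A²+B²)=0.5368;  θ1 = -1.0743+2.4705 ≈ 1.3962
rotate P by −φ2: (0.0978, 0.1695, -0.4720)
  A cos θ + B sin θ = C:  -0.0378·cos θ + -0.4720·sin θ = -0.3324
  θ2 = atan2(B,A) + arccos(C/0.4735) = 0.6980
arm 3 (φ=240.0°): x'=0.0979, y'=-0.1695
  e−x'=-0.0379;  (l²−L²−(e−x')²−y'²−z²)/2L = -0.3324
  √(A²+B²)=0.4735;  θ3 = -1.6508+2.3488 ≈ 0.6980

θ₁ = 1.3962, θ₂ = 0.6980, θ₃ = 0.6980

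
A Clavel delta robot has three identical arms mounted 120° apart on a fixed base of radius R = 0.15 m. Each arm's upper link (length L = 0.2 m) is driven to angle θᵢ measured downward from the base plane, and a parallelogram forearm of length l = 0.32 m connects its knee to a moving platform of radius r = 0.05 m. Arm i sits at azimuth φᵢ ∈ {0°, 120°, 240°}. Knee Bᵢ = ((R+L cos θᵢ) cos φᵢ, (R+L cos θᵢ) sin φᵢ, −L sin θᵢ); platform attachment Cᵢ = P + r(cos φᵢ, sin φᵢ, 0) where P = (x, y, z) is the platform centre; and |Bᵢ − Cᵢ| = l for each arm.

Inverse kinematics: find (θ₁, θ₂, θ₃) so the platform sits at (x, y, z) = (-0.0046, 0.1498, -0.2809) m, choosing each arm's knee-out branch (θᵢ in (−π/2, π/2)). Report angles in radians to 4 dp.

θ₁ = 0.7856, θ₂ = 0.0873, θ₃ = 1.2216

rotate P by −φ1: (-0.0046, 0.1498, -0.2809)
  e−x'=0.1046;  (l²−L²−(e−x')²−y'²−z²)/2L = -0.1247
  γ=atan2(-0.2809,0.1046)=-1.2143;  ψ=arccos(-0.4161)=1.9999;  θ1=γ+ψ≈0.7856
rotate P by −φ2: (0.1320, -0.0709, -0.2809)
  A cos θ + B sin θ = C:  -0.0320·cos θ + -0.2809·sin θ = -0.0564
  √(A²+B²)=0.2827;  θ2 = -1.6843+1.7716 ≈ 0.0873
rotate P by −φ3: (-0.1274, -0.0789, -0.2809)
  e−x'=0.2274;  (l²−L²−(e−x')²−y'²−z²)/2L = -0.1861
  θ3 = atan2(B,A) + arccos(C/0.3614) = 1.2216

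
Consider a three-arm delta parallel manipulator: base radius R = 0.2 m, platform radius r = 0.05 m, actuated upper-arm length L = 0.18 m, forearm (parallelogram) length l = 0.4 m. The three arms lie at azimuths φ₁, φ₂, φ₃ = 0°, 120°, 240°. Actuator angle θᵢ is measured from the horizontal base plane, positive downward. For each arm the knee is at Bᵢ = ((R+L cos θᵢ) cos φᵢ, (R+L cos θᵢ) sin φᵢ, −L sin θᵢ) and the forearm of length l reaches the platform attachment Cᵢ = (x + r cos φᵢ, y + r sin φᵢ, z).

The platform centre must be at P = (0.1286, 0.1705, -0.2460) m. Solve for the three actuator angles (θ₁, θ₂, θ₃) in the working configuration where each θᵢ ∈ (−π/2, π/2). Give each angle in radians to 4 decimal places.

θ₁ = -0.3494, θ₂ = 0.0001, θ₃ = 1.3964

rotate P by −φ1: (0.1286, 0.1705, -0.2460)
  A=0.0214, B=-0.2460, C=(l²−L²−A²−y'²−z²)/(2L)=0.1043
  θ1 = atan2(B,A) + arccos(C/0.2469) = -0.3494
rotate P by −φ2: (0.0834, -0.1966, -0.2460)
  A cos θ + B sin θ = C:  0.0666·cos θ + -0.2460·sin θ = 0.0666
  √(A²+B²)=0.2549;  θ2 = -1.3062+1.3063 ≈ 0.0001
rotate P by −φ3: (-0.2120, 0.0261, -0.2460)
  A=0.3620, B=-0.2460, C=(l²−L²−A²−y'²−z²)/(2L)=-0.1795
  γ=atan2(-0.2460,0.3620)=-0.5969;  ψ=arccos(-0.4101)=1.9934;  θ3=γ+ψ≈1.3964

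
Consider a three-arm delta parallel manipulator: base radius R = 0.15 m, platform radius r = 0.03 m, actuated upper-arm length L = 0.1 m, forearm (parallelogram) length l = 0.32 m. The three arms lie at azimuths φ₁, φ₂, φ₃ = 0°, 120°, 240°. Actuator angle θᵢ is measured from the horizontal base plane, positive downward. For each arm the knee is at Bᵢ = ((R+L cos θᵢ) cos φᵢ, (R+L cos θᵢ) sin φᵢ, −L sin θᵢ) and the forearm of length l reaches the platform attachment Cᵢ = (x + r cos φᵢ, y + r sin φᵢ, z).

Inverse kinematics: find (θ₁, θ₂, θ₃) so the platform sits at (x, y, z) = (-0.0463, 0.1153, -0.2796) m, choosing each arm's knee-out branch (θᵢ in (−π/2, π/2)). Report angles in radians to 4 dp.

θ₁ = 0.9599, θ₂ = -0.2621, θ₃ = 1.1339

rotate P by −φ1: (-0.0463, 0.1153, -0.2796)
  A=0.1663, B=-0.2796, C=(l²−L²−A²−y'²−z²)/(2L)=-0.1336
  γ=atan2(-0.2796,0.1663)=-1.0342;  ψ=arccos(-0.4108)=1.9941;  θ1=γ+ψ≈0.9599
φ2=120.0° → target in arm frame (0.1230, -0.0176)
  A cos θ + B sin θ = C:  -0.0030·cos θ + -0.2796·sin θ = 0.0695
  γ=atan2(-0.2796,-0.0030)=-1.5815;  ψ=arccos(0.2487)=1.3195;  θ2=γ+ψ≈-0.2621
rotate P by −φ3: (-0.0767, -0.0977, -0.2796)
  A cos θ + B sin θ = C:  0.1967·cos θ + -0.2796·sin θ = -0.1701
  √(A²+B²)=0.3419;  θ3 = -0.9577+2.0916 ≈ 1.1339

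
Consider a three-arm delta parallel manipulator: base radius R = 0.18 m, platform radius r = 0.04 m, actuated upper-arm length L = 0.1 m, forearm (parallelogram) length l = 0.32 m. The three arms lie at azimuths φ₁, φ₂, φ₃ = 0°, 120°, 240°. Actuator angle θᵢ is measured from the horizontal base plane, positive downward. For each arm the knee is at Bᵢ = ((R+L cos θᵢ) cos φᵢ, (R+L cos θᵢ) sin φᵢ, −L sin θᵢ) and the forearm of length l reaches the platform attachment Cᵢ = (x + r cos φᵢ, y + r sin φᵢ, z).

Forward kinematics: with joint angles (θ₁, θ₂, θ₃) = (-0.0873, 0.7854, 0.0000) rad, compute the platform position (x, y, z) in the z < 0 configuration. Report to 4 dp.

(0.0367, -0.0541, -0.2328)

centre 1 = (0.2396·cos0.0°, 0.2396·sin0.0°, 0.0087) = (0.2396, 0.0000, 0.0087)
centre 2 = (0.2107·cos120.0°, 0.2107·sin120.0°, -0.0707) = (-0.1054, 0.1825, -0.0707)
centre 3 = (0.2400·cos240.0°, 0.2400·sin240.0°, 0.0000) = (-0.1200, -0.2078, 0.0000)
eliminate P² terms by subtracting sphere 1 from 2 and 3
[-0.6899 0.3650 -0.1589]·P = -0.0081;  [-0.7192 -0.4157 -0.0174]·P = 0.0001
det = 0.5493;  x = 0.0061+-0.1318z,  y = -0.0107+0.1861z
sphere 1 gives Az²+Bz+C=0 with A=1.0520, B=0.0401, C=-0.0477;  B²−4AC=0.2022;  roots -0.2328, 0.1946;  negative root z = -0.2328
x = 0.0367, y = -0.0541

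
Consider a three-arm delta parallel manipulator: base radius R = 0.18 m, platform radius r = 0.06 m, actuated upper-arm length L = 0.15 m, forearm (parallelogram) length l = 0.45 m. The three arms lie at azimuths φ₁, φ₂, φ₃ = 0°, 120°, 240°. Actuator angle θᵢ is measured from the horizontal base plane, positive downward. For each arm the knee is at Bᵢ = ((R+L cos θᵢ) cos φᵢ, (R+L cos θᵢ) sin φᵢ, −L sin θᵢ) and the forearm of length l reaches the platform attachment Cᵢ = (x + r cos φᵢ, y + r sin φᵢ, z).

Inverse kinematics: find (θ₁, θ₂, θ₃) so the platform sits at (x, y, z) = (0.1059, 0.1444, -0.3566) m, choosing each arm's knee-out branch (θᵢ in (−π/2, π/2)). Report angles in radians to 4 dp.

θ₁ = -0.2619, θ₂ = -0.0876, θ₃ = 0.9599

φ1=0.0° → target in arm frame (0.1059, 0.1444)
  A=0.0141, B=-0.3566, C=(l²−L²−A²−y'²−z²)/(2L)=0.1060
  √(A²+B²)=0.3569;  θ1 = -1.5313+1.2694 ≈ -0.2619
φ2=120.0° → target in arm frame (0.0721, -0.1639)
  e−x'=0.0479;  (l²−L²−(e−x')²−y'²−z²)/2L = 0.0789
  √(A²+B²)=0.3598;  θ2 = -1.4373+1.3497 ≈ -0.0876
rotate P by −φ3: (-0.1780, 0.0195, -0.3566)
  A=0.2980, B=-0.3566, C=(l²−L²−A²−y'²−z²)/(2L)=-0.1212
  γ=atan2(-0.3566,0.2980)=-0.8747;  ψ=arccos(-0.2607)=1.8346;  θ3=γ+ψ≈0.9599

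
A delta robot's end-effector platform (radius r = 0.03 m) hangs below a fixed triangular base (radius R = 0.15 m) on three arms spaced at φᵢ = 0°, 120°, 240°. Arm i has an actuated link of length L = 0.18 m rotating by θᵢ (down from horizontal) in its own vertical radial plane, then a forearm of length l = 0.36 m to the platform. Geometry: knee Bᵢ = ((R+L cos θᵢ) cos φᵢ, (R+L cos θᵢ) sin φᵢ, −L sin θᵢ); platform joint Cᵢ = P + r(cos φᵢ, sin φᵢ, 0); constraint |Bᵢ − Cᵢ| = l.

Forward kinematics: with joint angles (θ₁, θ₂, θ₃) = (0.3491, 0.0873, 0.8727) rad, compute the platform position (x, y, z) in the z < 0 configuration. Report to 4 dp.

(0.0225, 0.0931, -0.2847)

arm 1 at φ=0.0°: (R−r)+L cos θ1 = 0.2891;  O1 = (0.2891, 0.0000, -0.0616)
arm 2 at φ=120.0°: (R−r)+L cos θ2 = 0.2993;  O2 = (-0.1497, 0.2592, -0.0157)
arm 3 at φ=240.0°: (R−r)+L cos θ3 = 0.2357;  O3 = (-0.1178, -0.2041, -0.1379)
subtract pairs → two planes through P
plane₁₂: -0.8776x+0.5184y+0.0918z = 0.0024
det = 0.7803;  x = 0.0072+-0.0534z,  y = 0.0170+-0.2674z
sphere 1 gives Az²+Bz+C=0 with A=1.0744, B=0.1442, C=-0.0461;  B²−4AC=0.2187;  roots -0.2847, 0.1505;  negative root z = -0.2847
x = 0.0225, y = 0.0931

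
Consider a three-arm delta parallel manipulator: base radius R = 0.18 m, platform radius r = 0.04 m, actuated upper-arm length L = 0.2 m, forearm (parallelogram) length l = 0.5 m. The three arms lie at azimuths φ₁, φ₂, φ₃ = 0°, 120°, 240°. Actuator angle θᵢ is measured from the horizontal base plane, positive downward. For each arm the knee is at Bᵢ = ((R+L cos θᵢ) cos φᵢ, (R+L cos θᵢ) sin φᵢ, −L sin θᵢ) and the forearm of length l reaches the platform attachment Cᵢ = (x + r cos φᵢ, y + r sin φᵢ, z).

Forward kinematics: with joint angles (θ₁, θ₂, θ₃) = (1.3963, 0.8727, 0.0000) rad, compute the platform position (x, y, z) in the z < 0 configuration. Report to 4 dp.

(-0.2166, -0.1421, -0.4739)

arm 1 at φ=0.0°: e+L cos θ1 = 0.1747;  O1 = (0.1747, 0.0000, -0.1970)
O2 = (0.2686·cos120.0°, 0.2686·sin120.0°, -0.1532) = (-0.1343, 0.2326, -0.1532)
arm 3 at φ=240.0°: e+L cos θ3 = 0.3400;  O3 = (-0.1700, -0.2944, 0.0000)
subtract pairs → two planes through P
[-0.6180 0.4651 0.0875]·P = 0.0263;  [-0.6894 -0.5889 0.3939]·P = 0.0463
Cramer: x(z) = -0.0540+0.3429z;  y(z) = -0.0153+0.2675z
sphere 1 gives Az²+Bz+C=0 with A=1.1891, B=0.2288, C=-0.1586;  B²−4AC=0.8069;  roots -0.4739, 0.2815;  negative root z = -0.4739
x = -0.2166, y = -0.1421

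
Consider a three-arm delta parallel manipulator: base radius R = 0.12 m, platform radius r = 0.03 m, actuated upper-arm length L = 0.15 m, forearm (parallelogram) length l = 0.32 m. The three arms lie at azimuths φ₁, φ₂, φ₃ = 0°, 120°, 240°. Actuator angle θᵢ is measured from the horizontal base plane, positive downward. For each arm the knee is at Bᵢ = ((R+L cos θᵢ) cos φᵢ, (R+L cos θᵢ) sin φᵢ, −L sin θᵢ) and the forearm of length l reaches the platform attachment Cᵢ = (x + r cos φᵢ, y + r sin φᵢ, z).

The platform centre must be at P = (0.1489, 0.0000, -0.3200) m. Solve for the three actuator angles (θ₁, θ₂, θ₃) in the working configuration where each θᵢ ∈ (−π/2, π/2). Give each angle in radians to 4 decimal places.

θ₁ = 0.0873, θ₂ = 1.1347, θ₃ = 1.1347

φ1=0.0° → target in arm frame (0.1489, 0.0000)
  A cos θ + B sin θ = C:  -0.0589·cos θ + -0.3200·sin θ = -0.0866
  √(A²+B²)=0.3254;  θ1 = -1.7528+1.8401 ≈ 0.0873
arm 2 (φ=120.0°): x'=-0.0744, y'=-0.1290
  e−x'=0.1644;  (l²−L²−(e−x')²−y'²−z²)/2L = -0.2206
  γ=atan2(-0.3200,0.1644)=-1.0961;  ψ=arccos(-0.6131)=2.2307;  θ2=γ+ψ≈1.1347
arm 3 (φ=240.0°): x'=-0.0745, y'=0.1290
  e−x'=0.1645;  (l²−L²−(e−x')²−y'²−z²)/2L = -0.2206
  γ=atan2(-0.3200,0.1645)=-1.0961;  ψ=arccos(-0.6131)=2.2307;  θ3=γ+ψ≈1.1347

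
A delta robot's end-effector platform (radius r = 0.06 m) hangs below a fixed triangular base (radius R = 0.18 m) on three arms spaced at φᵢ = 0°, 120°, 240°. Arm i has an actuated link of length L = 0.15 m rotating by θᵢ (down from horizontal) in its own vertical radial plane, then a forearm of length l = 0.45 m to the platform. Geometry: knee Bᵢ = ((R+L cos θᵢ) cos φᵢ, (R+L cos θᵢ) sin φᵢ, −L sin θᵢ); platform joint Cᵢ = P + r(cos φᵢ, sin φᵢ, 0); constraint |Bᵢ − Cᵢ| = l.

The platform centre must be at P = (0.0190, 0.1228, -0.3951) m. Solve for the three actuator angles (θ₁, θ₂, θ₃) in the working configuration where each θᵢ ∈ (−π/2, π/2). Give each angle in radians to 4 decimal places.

θ₁ = 0.2616, θ₂ = -0.0877, θ₃ = 0.7851

φ1=0.0° → target in arm frame (0.0190, 0.1228)
  e−x'=0.1010;  (l²−L²−(e−x')²−y'²−z²)/2L = -0.0046
  √(A²+B²)=0.4078;  θ1 = -1.3205+1.5821 ≈ 0.2616
arm 2 (φ=120.0°): x'=0.0968, y'=-0.0779
  A cos θ + B sin θ = C:  0.0232·cos θ + -0.3951·sin θ = 0.0577
  θ2 = atan2(B,A) + arccos(C/0.3958) = -0.0877
rotate P by −φ3: (-0.1158, -0.0449, -0.3951)
  A cos θ + B sin θ = C:  0.2358·cos θ + -0.3951·sin θ = -0.1125
  √(A²+B²)=0.4601;  θ3 = -1.0326+1.8178 ≈ 0.7851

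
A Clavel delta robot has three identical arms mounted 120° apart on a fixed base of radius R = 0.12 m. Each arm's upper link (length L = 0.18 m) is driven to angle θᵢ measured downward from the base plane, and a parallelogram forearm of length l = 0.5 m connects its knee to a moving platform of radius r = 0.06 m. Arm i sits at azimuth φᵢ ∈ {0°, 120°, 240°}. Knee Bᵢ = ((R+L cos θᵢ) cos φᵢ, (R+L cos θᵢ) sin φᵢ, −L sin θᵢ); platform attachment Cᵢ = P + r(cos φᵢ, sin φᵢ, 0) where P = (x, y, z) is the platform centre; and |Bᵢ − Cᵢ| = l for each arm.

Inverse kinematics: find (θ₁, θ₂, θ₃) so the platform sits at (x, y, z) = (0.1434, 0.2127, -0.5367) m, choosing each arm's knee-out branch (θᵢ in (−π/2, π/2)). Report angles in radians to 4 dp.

φ1=0.0° → target in arm frame (0.1434, 0.2127)
  e−x'=-0.0834;  (l²−L²−(e−x')²−y'²−z²)/2L = -0.3407
  √(A²+B²)=0.5431;  θ1 = -1.7250+2.2488 ≈ 0.5238
φ2=120.0° → target in arm frame (0.1125, -0.2305)
  A=-0.0525, B=-0.5367, C=(l²−L²−A²−y'²−z²)/(2L)=-0.3510
  γ=atan2(-0.5367,-0.0525)=-1.6683;  ψ=arccos(-0.6508)=2.2795;  θ2=γ+ψ≈0.6112
φ3=240.0° → target in arm frame (-0.2559, 0.0178)
  A cos θ + B sin θ = C:  0.3159·cos θ + -0.5367·sin θ = -0.4738
  γ=atan2(-0.5367,0.3159)=-1.0388;  ψ=arccos(-0.7608)=2.4353;  θ3=γ+ψ≈1.3965

θ₁ = 0.5238, θ₂ = 0.6112, θ₃ = 1.3965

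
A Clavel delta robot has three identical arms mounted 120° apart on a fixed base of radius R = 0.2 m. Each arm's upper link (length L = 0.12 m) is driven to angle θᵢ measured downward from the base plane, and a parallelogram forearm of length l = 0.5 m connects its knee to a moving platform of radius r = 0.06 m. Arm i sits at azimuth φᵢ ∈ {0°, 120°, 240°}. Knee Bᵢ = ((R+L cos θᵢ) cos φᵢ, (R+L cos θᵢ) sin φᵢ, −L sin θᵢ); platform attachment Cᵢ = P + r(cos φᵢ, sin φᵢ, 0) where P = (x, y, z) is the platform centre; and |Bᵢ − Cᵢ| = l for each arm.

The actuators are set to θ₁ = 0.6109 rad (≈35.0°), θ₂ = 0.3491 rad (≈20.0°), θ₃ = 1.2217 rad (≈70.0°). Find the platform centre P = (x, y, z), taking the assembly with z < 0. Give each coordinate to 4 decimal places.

arm 1 at φ=0.0°: (R−r)+L cos θ1 = 0.2383;  O1 = (0.2383, 0.0000, -0.0688)
O2 = (0.2528·cos120.0°, 0.2528·sin120.0°, -0.0410) = (-0.1264, 0.2189, -0.0410)
φ3=240.0°: virtual centre (-0.0905, -0.1568, -0.1128), radius l
subtract pairs → two planes through P
[-0.7294 0.4378 0.0556]·P = 0.0041;  [-0.6576 -0.3136 -0.0879]·P = -0.0160
det = 0.5166;  x = 0.0111+-0.0407z,  y = 0.0278+-0.1948z
quadratic in z: (1.0396)z²+(0.1453)z+(-0.1929)=0, √Δ=0.9073 → z ∈ {-0.5063, 0.3665}; z = -0.5063 (taking z<0)
x = 0.0317, y = 0.1264

(0.0317, 0.1264, -0.5063)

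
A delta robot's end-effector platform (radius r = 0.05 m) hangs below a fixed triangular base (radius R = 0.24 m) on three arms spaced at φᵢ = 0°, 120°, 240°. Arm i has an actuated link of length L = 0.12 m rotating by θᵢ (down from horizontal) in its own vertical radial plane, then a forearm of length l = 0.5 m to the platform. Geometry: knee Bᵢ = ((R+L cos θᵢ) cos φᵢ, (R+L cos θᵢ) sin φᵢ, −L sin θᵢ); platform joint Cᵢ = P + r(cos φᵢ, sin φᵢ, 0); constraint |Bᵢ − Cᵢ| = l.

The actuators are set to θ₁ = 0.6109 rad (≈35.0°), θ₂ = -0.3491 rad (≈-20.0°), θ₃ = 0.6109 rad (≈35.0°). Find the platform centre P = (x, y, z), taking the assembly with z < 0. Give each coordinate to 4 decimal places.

(-0.0547, 0.0948, -0.4201)

centre 1 = (0.2883·cos0.0°, 0.2883·sin0.0°, -0.0688) = (0.2883, 0.0000, -0.0688)
arm 2 at φ=120.0°: e+L cos θ2 = 0.3028;  centre 2 = (-0.1514, 0.2622, 0.0410)
φ3=240.0°: virtual centre (-0.1441, -0.2497, -0.0688), radius l
subtract pairs → two planes through P
[-0.8794 0.5244 0.2198]·P = 0.0055;  [-0.8649 -0.4993 0.0000]·P = 0.0000
Cramer: x(z) = -0.0031+0.1229z;  y(z) = 0.0053-0.2129z
quadratic in z: (1.0604)z²+(0.0638)z+(-0.1603)=0, √Δ=0.8272 → z ∈ {-0.4201, 0.3599}; z = -0.4201 (taking z<0)
x = -0.0547, y = 0.0948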